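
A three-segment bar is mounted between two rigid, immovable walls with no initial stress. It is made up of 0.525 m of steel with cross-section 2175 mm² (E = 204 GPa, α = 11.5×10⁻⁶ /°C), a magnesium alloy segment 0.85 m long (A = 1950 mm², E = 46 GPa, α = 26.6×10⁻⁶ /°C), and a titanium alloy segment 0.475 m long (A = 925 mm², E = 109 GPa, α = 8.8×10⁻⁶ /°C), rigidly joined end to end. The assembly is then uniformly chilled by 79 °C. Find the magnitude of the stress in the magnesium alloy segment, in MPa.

σ ≈ 86.5 MPa (tensile)

If the supports were absent, the total length change would be Σ αᵢΔT Lᵢ = 11.5×10⁻⁶×79×525 + 26.6×10⁻⁶×79×850 + 8.8×10⁻⁶×79×475 = 2.593 mm.
The rigid supports impose zero overall length change; the single axial force P common to all segments must satisfy P Σ Lᵢ/(AᵢEᵢ) = δ_free.
The series flexibility is Σ Lᵢ/(AᵢEᵢ) = 525/(2175×204×10³) + 850/(1950×46×10³) + 475/(925×109×10³) = 1.537×10⁻⁵ mm/N.
Hence P = δ_free / Σ(L/AE) = 2.593/1.537×10⁻⁵ = 168.7 kN (tensile).
σ_{magnesium alloy} = P / A = 168700 / 1950 = 86.53 MPa.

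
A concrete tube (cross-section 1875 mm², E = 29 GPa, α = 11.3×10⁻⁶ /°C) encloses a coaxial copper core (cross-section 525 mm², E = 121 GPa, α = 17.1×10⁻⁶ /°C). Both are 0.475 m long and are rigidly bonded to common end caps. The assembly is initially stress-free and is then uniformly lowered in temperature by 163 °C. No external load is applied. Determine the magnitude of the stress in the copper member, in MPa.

Equilibrium of a rigid end plate with no external load gives equal and opposite internal forces ±P in the two members. Since α_{copper} > α_{concrete}, cooling drives the copper into tension and the concrete into compression.
Compatibility of the two members (thermal + elastic change equal): (α₁ − α₂)ΔT = P·[1/(A₁E₁) + 1/(A₂E₂)].
|α₁ − α₂|·ΔT = 5.8×10⁻⁶ × 163 = 0.0009454.
1/(A₁E₁) + 1/(A₂E₂) = 1/(1875×29×10³) + 1/(525×121×10³) = 3.413×10⁻⁸ N⁻¹.
P = 0.0009454 / 3.413×10⁻⁸ = 27700 N = 27.7 kN.
σ_{copper} = P/A₂ = 27700/525 = 52.76 MPa, tensile.

σ ≈ 52.8 MPa (tensile)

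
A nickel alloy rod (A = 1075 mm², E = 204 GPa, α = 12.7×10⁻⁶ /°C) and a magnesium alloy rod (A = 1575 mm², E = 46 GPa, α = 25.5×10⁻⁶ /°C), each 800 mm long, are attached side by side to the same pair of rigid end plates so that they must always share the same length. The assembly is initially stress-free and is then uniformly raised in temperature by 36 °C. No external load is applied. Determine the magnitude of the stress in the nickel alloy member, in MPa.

σ ≈ 23.3 MPa (tensile)

Both members must finish at the same length. With the larger α, the magnesium alloy tends to over-expand; the plates restrain it, putting the magnesium alloy in compression and the nickel alloy in tension. With no external load the two internal forces are equal and opposite, magnitude P.
Setting the final lengths equal and cancelling L: (α₁ − α₂)ΔT = P/(A₁E₁) + P/(A₂E₂).
|α₁ − α₂|·ΔT = 12.8×10⁻⁶ × 36 = 0.0004608.
1/(A₁E₁) + 1/(A₂E₂) = 1/(1075×204×10³) + 1/(1575×46×10³) = 1.836×10⁻⁸ N⁻¹.
So P = 0.0004608 / 1.836×10⁻⁸ = 25.09 kN.
σ_{nickel alloy} = P/A₁ = 25090/1075 = 23.34 MPa, tensile.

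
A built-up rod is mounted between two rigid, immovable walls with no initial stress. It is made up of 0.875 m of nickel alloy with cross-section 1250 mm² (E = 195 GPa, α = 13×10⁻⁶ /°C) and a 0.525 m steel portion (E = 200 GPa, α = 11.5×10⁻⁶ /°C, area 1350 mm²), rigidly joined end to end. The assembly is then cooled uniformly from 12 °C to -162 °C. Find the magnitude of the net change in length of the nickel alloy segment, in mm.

With the walls removed the bar would change length by δ_free = Σ αᵢΔT Lᵢ = 13×10⁻⁶×174×875 + 11.5×10⁻⁶×174×525 = 3.03 mm.
Since the ends are fixed, an axial force P builds up, equal in every segment, with P · Σ Lᵢ/(AᵢEᵢ) = δ_free.
Σ Lᵢ/(AᵢEᵢ) = 875/(1250×195×10³) + 525/(1350×200×10³) = 5.534×10⁻⁶ mm/N.
P = 3.03 / 5.534×10⁻⁶ = 547500 N = 547.5 kN, tensile.
For the nickel alloy segment, free thermal change = 13×10⁻⁶×174×875 = 1.979 mm and elastic change from P = 547500×875/(1250×195×10³) = 1.965 mm; these oppose, so the net change is 0.014 mm (segment shortens).

|ΔL| ≈ 0.014 mm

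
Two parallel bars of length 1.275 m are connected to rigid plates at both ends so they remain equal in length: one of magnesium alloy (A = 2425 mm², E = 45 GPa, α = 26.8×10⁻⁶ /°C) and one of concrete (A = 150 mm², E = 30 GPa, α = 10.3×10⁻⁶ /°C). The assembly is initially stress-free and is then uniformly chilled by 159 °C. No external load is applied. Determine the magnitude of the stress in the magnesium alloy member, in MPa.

σ ≈ 4.68 MPa (tensile)

Both members must finish at the same length. With the larger α, the magnesium alloy tends to over-contract; the plates restrain it, putting the magnesium alloy in tension and the concrete in compression. With no external load the two internal forces are equal and opposite, magnitude P.
Setting the final lengths equal and cancelling L: (α₁ − α₂)ΔT = P/(A₁E₁) + P/(A₂E₂).
|α₁ − α₂|·ΔT = 16.5×10⁻⁶ × 159 = 0.002623.
1/(A₁E₁) + 1/(A₂E₂) = 1/(2425×45×10³) + 1/(150×30×10³) = 2.314×10⁻⁷ N⁻¹.
P = 0.002623 / 2.314×10⁻⁷ = 11340 N = 11.34 kN.
σ_{magnesium alloy} = P/A₁ = 11340/2425 = 4.676 MPa, tensile.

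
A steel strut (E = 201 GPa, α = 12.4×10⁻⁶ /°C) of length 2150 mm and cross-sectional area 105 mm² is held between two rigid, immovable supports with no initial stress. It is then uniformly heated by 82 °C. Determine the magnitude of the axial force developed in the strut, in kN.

P ≈ 21.5 kN (compressive)

Full restraint means ε = 0, so the stress is σ = EαΔT = 201×10³ × 12.4×10⁻⁶ × 82 = 204.4 MPa.
Then P = σA = 204.4 × 105 mm² = 21.46 kN, compressive.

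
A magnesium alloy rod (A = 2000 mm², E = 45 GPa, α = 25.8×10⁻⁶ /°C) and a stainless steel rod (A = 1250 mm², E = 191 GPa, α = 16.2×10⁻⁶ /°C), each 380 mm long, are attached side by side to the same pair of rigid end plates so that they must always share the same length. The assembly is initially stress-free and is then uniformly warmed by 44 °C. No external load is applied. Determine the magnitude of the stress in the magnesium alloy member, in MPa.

σ ≈ 13.8 MPa (compressive)

The magnesium alloy has the larger α, so on heating it would change length more than the stainless steel if both were free. The rigid plates force a common final length, so the magnesium alloy is put into compression and the stainless steel into tension, with equal and opposite forces P (no external load).
Compatibility of the two members (thermal + elastic change equal): (α₁ − α₂)ΔT = P·[1/(A₁E₁) + 1/(A₂E₂)].
|α₁ − α₂|·ΔT = 9.6×10⁻⁶ × 44 = 0.0004224.
1/(A₁E₁) + 1/(A₂E₂) = 1/(2000×45×10³) + 1/(1250×191×10³) = 1.53×10⁻⁸ N⁻¹.
So P = 0.0004224 / 1.53×10⁻⁸ = 27.61 kN.
σ_{magnesium alloy} = P/A₁ = 27610/2000 = 13.8 MPa, compressive.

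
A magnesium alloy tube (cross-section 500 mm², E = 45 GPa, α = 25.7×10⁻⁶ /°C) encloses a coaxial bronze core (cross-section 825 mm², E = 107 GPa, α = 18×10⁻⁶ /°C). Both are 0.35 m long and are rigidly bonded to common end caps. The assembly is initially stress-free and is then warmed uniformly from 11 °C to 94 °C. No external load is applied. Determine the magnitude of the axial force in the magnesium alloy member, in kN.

Equilibrium of a rigid end plate with no external load gives equal and opposite internal forces ±P in the two members. Since α_{magnesium alloy} > α_{bronze}, heating drives the magnesium alloy into compression and the bronze into tension.
Compatibility of the two members (thermal + elastic change equal): (α₁ − α₂)ΔT = P·[1/(A₁E₁) + 1/(A₂E₂)].
|α₁ − α₂|·ΔT = 7.7×10⁻⁶ × 83 = 0.0006391.
1/(A₁E₁) + 1/(A₂E₂) = 1/(500×45×10³) + 1/(825×107×10³) = 5.577×10⁻⁸ N⁻¹.
So P = 0.0006391 / 5.577×10⁻⁸ = 11.46 kN.

P ≈ 11.5 kN (compressive in the magnesium alloy)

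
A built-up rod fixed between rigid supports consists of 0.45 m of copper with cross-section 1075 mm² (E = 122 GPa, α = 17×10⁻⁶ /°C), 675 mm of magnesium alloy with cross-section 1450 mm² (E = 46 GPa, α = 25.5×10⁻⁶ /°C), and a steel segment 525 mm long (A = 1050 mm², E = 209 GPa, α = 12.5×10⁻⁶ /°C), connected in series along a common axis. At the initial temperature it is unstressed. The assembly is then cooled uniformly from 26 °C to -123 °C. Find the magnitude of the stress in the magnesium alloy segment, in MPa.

With the walls removed the bar would change length by δ_free = Σ αᵢΔT Lᵢ = 17×10⁻⁶×149×450 + 25.5×10⁻⁶×149×675 + 12.5×10⁻⁶×149×525 = 4.682 mm.
Since the ends are fixed, an axial force P builds up, equal in every segment, with P · Σ Lᵢ/(AᵢEᵢ) = δ_free.
Σ Lᵢ/(AᵢEᵢ) = 450/(1075×122×10³) + 675/(1450×46×10³) + 525/(1050×209×10³) = 1.594×10⁻⁵ mm/N.
Hence P = δ_free / Σ(L/AE) = 4.682/1.594×10⁻⁵ = 293.7 kN (tensile).
σ_{magnesium alloy} = P / A = 293700 / 1450 = 202.5 MPa.

σ ≈ 203 MPa (tensile)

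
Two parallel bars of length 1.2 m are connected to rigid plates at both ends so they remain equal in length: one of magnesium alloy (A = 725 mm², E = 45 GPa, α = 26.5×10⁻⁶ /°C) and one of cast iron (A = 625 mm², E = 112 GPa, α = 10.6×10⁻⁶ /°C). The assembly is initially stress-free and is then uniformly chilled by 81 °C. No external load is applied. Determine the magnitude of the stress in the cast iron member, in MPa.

σ ≈ 45.9 MPa (compressive)

The magnesium alloy has the larger α, so on cooling it would change length more than the cast iron if both were free. The rigid plates force a common final length, so the magnesium alloy is put into tension and the cast iron into compression, with equal and opposite forces P (no external load).
Equating the net (thermal + elastic) strains gives |α₁ − α₂|·ΔT = P·[1/(A₁E₁) + 1/(A₂E₂)].
|α₁ − α₂|·ΔT = 15.9×10⁻⁶ × 81 = 0.001288.
1/(A₁E₁) + 1/(A₂E₂) = 1/(725×45×10³) + 1/(625×112×10³) = 4.494×10⁻⁸ N⁻¹.
So P = 0.001288 / 4.494×10⁻⁸ = 28.66 kN.
σ_{cast iron} = P/A₂ = 28660/625 = 45.86 MPa, compressive.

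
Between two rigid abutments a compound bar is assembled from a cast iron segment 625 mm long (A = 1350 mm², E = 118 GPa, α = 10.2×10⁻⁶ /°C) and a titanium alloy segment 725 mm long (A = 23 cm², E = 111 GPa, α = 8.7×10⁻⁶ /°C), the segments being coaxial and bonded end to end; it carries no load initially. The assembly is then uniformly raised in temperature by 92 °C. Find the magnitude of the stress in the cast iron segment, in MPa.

σ ≈ 128 MPa (compressive)

Free thermal expansion of the whole bar: Σ αᵢΔT Lᵢ = 10.2×10⁻⁶×92×625 + 8.7×10⁻⁶×92×725 = 1.167 mm.
The rigid supports impose zero overall length change; the single axial force P common to all segments must satisfy P Σ Lᵢ/(AᵢEᵢ) = δ_free.
Σ Lᵢ/(AᵢEᵢ) = 625/(1350×118×10³) + 725/(2300×111×10³) = 6.763×10⁻⁶ mm/N.
Hence P = δ_free / Σ(L/AE) = 1.167/6.763×10⁻⁶ = 172.5 kN (compressive).
σ_{cast iron} = P / A = 172500 / 1350 = 127.8 MPa.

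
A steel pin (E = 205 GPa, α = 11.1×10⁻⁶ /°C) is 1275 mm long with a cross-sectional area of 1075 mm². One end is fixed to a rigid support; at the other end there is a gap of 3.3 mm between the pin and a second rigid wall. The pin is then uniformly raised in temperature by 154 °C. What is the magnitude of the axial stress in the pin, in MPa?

If the wall were absent the pin would grow by αΔT L = 11.1×10⁻⁶ × 154 × 1275 = 2.179 mm.
This is smaller than the 3.3 mm clearance, so the pin expands freely without reaching the stop — the stress is zero.

σ ≈ 0 MPa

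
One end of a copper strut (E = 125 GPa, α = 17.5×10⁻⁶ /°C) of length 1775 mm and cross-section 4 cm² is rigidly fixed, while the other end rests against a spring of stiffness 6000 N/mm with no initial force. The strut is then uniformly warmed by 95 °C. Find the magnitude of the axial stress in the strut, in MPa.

σ ≈ 36.5 MPa (compressive)

If the spring were absent the strut would lengthen by αΔT L = 17.5×10⁻⁶ × 95 × 1775 = 2.951 mm.
With a force P in the spring, the elastic change of the strut is PL/(AE) and that of the spring is P/k; compatibility requires their sum to equal δ_free.
P [ L/(AE) + 1/k ] = δ_free → P [ 1775/(400×125×10³) + 1/(6000) ] = 2.951.
P = 2.951 / 0.0002022 = 14600 N.
σ = P/A = 14600/400 = 36.49 MPa.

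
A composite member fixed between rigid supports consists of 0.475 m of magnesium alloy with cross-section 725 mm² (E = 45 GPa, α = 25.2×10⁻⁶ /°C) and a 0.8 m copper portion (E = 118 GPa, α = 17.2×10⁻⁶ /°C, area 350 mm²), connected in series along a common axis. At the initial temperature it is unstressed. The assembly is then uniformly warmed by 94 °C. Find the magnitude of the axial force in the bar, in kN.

P ≈ 71.3 kN (compressive)

Free thermal expansion of the whole bar: Σ αᵢΔT Lᵢ = 25.2×10⁻⁶×94×475 + 17.2×10⁻⁶×94×800 = 2.419 mm.
The walls prevent any net length change, so an axial force P (same in every segment) develops. Compatibility: P · Σ Lᵢ/(AᵢEᵢ) = δ_free.
Σ Lᵢ/(AᵢEᵢ) = 475/(725×45×10³) + 800/(350×118×10³) = 3.393×10⁻⁵ mm/N.
Hence P = δ_free / Σ(L/AE) = 2.419/3.393×10⁻⁵ = 71.28 kN (compressive).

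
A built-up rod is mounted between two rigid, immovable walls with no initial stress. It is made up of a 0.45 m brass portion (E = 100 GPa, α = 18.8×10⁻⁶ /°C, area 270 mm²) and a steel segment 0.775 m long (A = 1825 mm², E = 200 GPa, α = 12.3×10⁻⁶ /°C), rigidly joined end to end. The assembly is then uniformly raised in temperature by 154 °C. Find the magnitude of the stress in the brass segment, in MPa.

σ ≈ 546 MPa (compressive)

If the supports were absent, the total length change would be Σ αᵢΔT Lᵢ = 18.8×10⁻⁶×154×450 + 12.3×10⁻⁶×154×775 = 2.771 mm.
Since the ends are fixed, an axial force P builds up, equal in every segment, with P · Σ Lᵢ/(AᵢEᵢ) = δ_free.
Σ Lᵢ/(AᵢEᵢ) = 450/(270×100×10³) + 775/(1825×200×10³) = 1.879×10⁻⁵ mm/N.
Hence P = δ_free / Σ(L/AE) = 2.771/1.879×10⁻⁵ = 147.5 kN (compressive).
σ_{brass} = P / A = 147500 / 270 = 546.2 MPa.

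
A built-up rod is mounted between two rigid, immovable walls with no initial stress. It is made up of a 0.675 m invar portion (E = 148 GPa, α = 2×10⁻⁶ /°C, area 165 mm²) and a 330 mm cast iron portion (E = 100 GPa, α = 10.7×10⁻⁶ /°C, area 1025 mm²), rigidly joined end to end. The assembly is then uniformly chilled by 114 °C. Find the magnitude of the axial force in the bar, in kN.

If the supports were absent, the total length change would be Σ αᵢΔT Lᵢ = 2×10⁻⁶×114×675 + 10.7×10⁻⁶×114×330 = 0.5564 mm.
The rigid supports impose zero overall length change; the single axial force P common to all segments must satisfy P Σ Lᵢ/(AᵢEᵢ) = δ_free.
Σ Lᵢ/(AᵢEᵢ) = 675/(165×148×10³) + 330/(1025×100×10³) = 3.086×10⁻⁵ mm/N.
So P = 0.5564 / 3.086×10⁻⁵ = 18.03 kN, tensile.

P ≈ 18 kN (tensile)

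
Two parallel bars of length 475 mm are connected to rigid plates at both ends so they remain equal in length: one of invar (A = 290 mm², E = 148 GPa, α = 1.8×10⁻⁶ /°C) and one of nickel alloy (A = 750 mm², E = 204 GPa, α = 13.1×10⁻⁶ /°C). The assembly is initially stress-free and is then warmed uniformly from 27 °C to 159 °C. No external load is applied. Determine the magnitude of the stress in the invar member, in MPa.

σ ≈ 172 MPa (tensile)

The nickel alloy has the larger α, so on heating it would change length more than the invar if both were free. The rigid plates force a common final length, so the nickel alloy is put into compression and the invar into tension, with equal and opposite forces P (no external load).
Equating the net (thermal + elastic) strains gives |α₁ − α₂|·ΔT = P·[1/(A₁E₁) + 1/(A₂E₂)].
|α₁ − α₂|·ΔT = 11.3×10⁻⁶ × 132 = 0.001492.
1/(A₁E₁) + 1/(A₂E₂) = 1/(290×148×10³) + 1/(750×204×10³) = 2.984×10⁻⁸ N⁻¹.
P = 0.001492 / 2.984×10⁻⁸ = 49990 N = 49.99 kN.
σ_{invar} = P/A₁ = 49990/290 = 172.4 MPa, tensile.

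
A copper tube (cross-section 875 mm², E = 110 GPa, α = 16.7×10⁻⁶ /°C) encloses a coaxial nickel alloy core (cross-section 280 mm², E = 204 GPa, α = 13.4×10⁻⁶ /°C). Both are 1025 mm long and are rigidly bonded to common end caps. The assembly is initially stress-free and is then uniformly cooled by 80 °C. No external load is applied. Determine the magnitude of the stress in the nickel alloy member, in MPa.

The copper has the larger α, so on cooling it would change length more than the nickel alloy if both were free. The rigid plates force a common final length, so the copper is put into tension and the nickel alloy into compression, with equal and opposite forces P (no external load).
Compatibility of the two members (thermal + elastic change equal): (α₁ − α₂)ΔT = P·[1/(A₁E₁) + 1/(A₂E₂)].
|α₁ − α₂|·ΔT = 3.3×10⁻⁶ × 80 = 0.000264.
1/(A₁E₁) + 1/(A₂E₂) = 1/(875×110×10³) + 1/(280×204×10³) = 2.79×10⁻⁸ N⁻¹.
So P = 0.000264 / 2.79×10⁻⁸ = 9.464 kN.
σ_{nickel alloy} = P/A₂ = 9464/280 = 33.8 MPa, compressive.

σ ≈ 33.8 MPa (compressive)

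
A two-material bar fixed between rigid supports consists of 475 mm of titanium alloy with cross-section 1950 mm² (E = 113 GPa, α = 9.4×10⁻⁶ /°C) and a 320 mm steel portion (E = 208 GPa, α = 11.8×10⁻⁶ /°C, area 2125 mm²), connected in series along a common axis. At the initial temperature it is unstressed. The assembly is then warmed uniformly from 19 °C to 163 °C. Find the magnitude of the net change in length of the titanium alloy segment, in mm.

Free thermal expansion of the whole bar: Σ αᵢΔT Lᵢ = 9.4×10⁻⁶×144×475 + 11.8×10⁻⁶×144×320 = 1.187 mm.
The rigid supports impose zero overall length change; the single axial force P common to all segments must satisfy P Σ Lᵢ/(AᵢEᵢ) = δ_free.
The series flexibility is Σ Lᵢ/(AᵢEᵢ) = 475/(1950×113×10³) + 320/(2125×208×10³) = 2.88×10⁻⁶ mm/N.
P = 1.187 / 2.88×10⁻⁶ = 412100 N = 412.1 kN, compressive.
For the titanium alloy segment, free thermal change = 9.4×10⁻⁶×144×475 = 0.643 mm and elastic change from P = 412100×475/(1950×113×10³) = 0.8884 mm; these oppose, so the net change is 0.245 mm (segment shortens).

|ΔL| ≈ 0.245 mm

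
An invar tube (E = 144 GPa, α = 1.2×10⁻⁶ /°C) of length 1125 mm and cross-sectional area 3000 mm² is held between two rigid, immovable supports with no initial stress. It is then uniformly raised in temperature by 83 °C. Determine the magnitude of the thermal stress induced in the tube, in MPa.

Because both ends are immovable the net strain is zero, and the suppressed thermal strain is αΔT = 1.2×10⁻⁶ × 83 = 99.6×10⁻⁶.
Hence σ = E·αΔT = 144×10³ × 99.6×10⁻⁶ = 14.34 MPa, compressive.

σ ≈ 14.3 MPa (compressive)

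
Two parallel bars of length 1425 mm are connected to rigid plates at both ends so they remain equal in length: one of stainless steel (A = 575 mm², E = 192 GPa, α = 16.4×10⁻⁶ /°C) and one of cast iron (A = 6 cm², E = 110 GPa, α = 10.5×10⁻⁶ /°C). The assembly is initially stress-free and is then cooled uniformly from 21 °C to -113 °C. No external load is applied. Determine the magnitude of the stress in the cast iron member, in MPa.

σ ≈ 54.4 MPa (compressive)

The stainless steel has the larger α, so on cooling it would change length more than the cast iron if both were free. The rigid plates force a common final length, so the stainless steel is put into tension and the cast iron into compression, with equal and opposite forces P (no external load).
Compatibility of the two members (thermal + elastic change equal): (α₁ − α₂)ΔT = P·[1/(A₁E₁) + 1/(A₂E₂)].
|α₁ − α₂|·ΔT = 5.9×10⁻⁶ × 134 = 0.0007906.
1/(A₁E₁) + 1/(A₂E₂) = 1/(575×192×10³) + 1/(600×110×10³) = 2.421×10⁻⁸ N⁻¹.
So P = 0.0007906 / 2.421×10⁻⁸ = 32.66 kN.
σ_{cast iron} = P/A₂ = 32660/600 = 54.43 MPa, compressive.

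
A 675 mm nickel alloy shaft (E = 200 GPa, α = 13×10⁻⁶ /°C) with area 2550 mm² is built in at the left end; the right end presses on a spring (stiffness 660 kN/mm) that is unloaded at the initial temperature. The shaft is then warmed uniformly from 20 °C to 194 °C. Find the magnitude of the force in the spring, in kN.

Free thermal expansion: δ_free = αΔT L = 13×10⁻⁶ × 174 × 675 = 1.527 mm.
With a force P in the spring, the elastic change of the shaft is PL/(AE) and that of the spring is P/k; compatibility requires their sum to equal δ_free.
P [ L/(AE) + 1/k ] = δ_free → P [ 675/(2550×200×10³) + 1/(660×10³) ] = 1.527.
P = 1.527 / 2.839×10⁻⁶ = 537900 N.

P ≈ 538 kN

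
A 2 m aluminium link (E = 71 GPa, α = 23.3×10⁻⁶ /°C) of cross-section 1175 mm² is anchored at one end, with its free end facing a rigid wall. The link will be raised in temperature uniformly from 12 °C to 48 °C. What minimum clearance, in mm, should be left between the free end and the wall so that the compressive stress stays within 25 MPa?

g ≈ 0.973 mm

Free expansion if unrestrained: δ_free = αΔT L = 23.3×10⁻⁶ × 36 × 2000 = 1.678 mm.
A stress of 25 MPa corresponds to the wall pushing the link back by σL/E = 25×2000/(71×10³) = 0.7042 mm.
The gap must absorb the remainder: g_min = 1.678 − 0.7042 = 0.9734 mm.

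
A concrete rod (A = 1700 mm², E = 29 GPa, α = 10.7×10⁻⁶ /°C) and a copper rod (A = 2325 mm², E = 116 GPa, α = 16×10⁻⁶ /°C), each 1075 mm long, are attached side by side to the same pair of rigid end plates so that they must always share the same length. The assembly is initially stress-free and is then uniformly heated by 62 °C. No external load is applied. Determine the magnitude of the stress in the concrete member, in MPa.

σ ≈ 8.06 MPa (tensile)

Both members must finish at the same length. With the larger α, the copper tends to over-expand; the plates restrain it, putting the copper in compression and the concrete in tension. With no external load the two internal forces are equal and opposite, magnitude P.
Setting the final lengths equal and cancelling L: (α₁ − α₂)ΔT = P/(A₁E₁) + P/(A₂E₂).
|α₁ − α₂|·ΔT = 5.3×10⁻⁶ × 62 = 0.0003286.
1/(A₁E₁) + 1/(A₂E₂) = 1/(1700×29×10³) + 1/(2325×116×10³) = 2.399×10⁻⁸ N⁻¹.
P = 0.0003286 / 2.399×10⁻⁸ = 13700 N = 13.7 kN.
σ_{concrete} = P/A₁ = 13700/1700 = 8.057 MPa, tensile.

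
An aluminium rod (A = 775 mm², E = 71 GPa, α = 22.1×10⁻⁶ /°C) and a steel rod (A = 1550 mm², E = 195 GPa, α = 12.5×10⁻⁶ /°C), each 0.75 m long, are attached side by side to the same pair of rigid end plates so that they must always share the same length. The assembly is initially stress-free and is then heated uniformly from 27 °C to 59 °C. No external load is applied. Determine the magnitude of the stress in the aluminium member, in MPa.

Equilibrium of a rigid end plate with no external load gives equal and opposite internal forces ±P in the two members. Since α_{aluminium} > α_{steel}, heating drives the aluminium into compression and the steel into tension.
Equating the net (thermal + elastic) strains gives |α₁ − α₂|·ΔT = P·[1/(A₁E₁) + 1/(A₂E₂)].
|α₁ − α₂|·ΔT = 9.6×10⁻⁶ × 32 = 0.0003072.
1/(A₁E₁) + 1/(A₂E₂) = 1/(775×71×10³) + 1/(1550×195×10³) = 2.148×10⁻⁸ N⁻¹.
P = 0.0003072 / 2.148×10⁻⁸ = 14300 N = 14.3 kN.
σ_{aluminium} = P/A₁ = 14300/775 = 18.45 MPa, compressive.

σ ≈ 18.5 MPa (compressive)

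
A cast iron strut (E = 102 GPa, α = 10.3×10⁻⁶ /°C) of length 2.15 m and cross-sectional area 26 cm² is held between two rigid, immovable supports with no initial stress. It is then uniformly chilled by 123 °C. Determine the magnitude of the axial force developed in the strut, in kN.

P ≈ 336 kN (tensile)

With zero net strain, σ = E·αΔT = 102 GPa × 10.3×10⁻⁶ × 123 = 129.2 MPa.
P = AEαΔT = 2600 × 102×10³ × 10.3×10⁻⁶ × 123 = 336 kN (tensile).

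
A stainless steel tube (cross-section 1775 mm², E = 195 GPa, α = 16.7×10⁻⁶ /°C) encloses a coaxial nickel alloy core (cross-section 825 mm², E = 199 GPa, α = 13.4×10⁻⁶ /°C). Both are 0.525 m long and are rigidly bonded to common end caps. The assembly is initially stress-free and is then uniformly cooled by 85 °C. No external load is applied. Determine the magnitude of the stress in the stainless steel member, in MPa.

σ ≈ 17.6 MPa (tensile)

The stainless steel has the larger α, so on cooling it would change length more than the nickel alloy if both were free. The rigid plates force a common final length, so the stainless steel is put into tension and the nickel alloy into compression, with equal and opposite forces P (no external load).
Equating the net (thermal + elastic) strains gives |α₁ − α₂|·ΔT = P·[1/(A₁E₁) + 1/(A₂E₂)].
|α₁ − α₂|·ΔT = 3.3×10⁻⁶ × 85 = 0.0002805.
1/(A₁E₁) + 1/(A₂E₂) = 1/(1775×195×10³) + 1/(825×199×10³) = 8.98×10⁻⁹ N⁻¹.
So P = 0.0002805 / 8.98×10⁻⁹ = 31.24 kN.
σ_{stainless steel} = P/A₁ = 31240/1775 = 17.6 MPa, tensile.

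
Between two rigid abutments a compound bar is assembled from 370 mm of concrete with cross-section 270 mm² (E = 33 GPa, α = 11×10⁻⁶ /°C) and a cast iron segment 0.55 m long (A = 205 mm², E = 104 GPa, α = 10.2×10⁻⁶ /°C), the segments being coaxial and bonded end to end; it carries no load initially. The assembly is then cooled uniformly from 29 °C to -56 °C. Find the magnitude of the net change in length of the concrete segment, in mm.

|ΔL| ≈ 0.162 mm

With the walls removed the bar would change length by δ_free = Σ αᵢΔT Lᵢ = 11×10⁻⁶×85×370 + 10.2×10⁻⁶×85×550 = 0.8228 mm.
The walls prevent any net length change, so an axial force P (same in every segment) develops. Compatibility: P · Σ Lᵢ/(AᵢEᵢ) = δ_free.
The series flexibility is Σ Lᵢ/(AᵢEᵢ) = 370/(270×33×10³) + 550/(205×104×10³) = 6.732×10⁻⁵ mm/N.
P = 0.8228 / 6.732×10⁻⁵ = 12220 N = 12.22 kN, tensile.
For the concrete segment, free thermal change = 11×10⁻⁶×85×370 = 0.3459 mm and elastic change from P = 12220×370/(270×33×10³) = 0.5075 mm; these oppose, so the net change is 0.162 mm (segment lengthens).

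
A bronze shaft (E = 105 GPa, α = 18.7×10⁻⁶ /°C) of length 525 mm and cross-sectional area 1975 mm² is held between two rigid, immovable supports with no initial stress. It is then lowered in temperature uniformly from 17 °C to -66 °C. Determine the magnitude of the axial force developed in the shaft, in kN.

P ≈ 322 kN (tensile)

The ends cannot move, so σ = EαΔT = 105×10³ × 18.7×10⁻⁶ × 83 = 163 MPa.
Axial force P = σA = 163 × 1975 = 321900 N = 321.9 kN, tensile.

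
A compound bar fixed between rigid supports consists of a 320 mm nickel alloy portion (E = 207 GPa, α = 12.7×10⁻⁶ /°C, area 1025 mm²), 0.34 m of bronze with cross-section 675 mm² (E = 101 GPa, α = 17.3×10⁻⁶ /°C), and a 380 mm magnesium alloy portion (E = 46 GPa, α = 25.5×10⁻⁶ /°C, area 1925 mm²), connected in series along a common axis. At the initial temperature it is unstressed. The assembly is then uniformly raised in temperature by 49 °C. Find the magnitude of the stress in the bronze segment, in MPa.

With the walls removed the bar would change length by δ_free = Σ αᵢΔT Lᵢ = 12.7×10⁻⁶×49×320 + 17.3×10⁻⁶×49×340 + 25.5×10⁻⁶×49×380 = 0.9622 mm.
The rigid supports impose zero overall length change; the single axial force P common to all segments must satisfy P Σ Lᵢ/(AᵢEᵢ) = δ_free.
Σ Lᵢ/(AᵢEᵢ) = 320/(1025×207×10³) + 340/(675×101×10³) + 380/(1925×46×10³) = 1.079×10⁻⁵ mm/N.
So P = 0.9622 / 1.079×10⁻⁵ = 89.2 kN, compressive.
σ_{bronze} = P / A = 89200 / 675 = 132.1 MPa.

σ ≈ 132 MPa (compressive)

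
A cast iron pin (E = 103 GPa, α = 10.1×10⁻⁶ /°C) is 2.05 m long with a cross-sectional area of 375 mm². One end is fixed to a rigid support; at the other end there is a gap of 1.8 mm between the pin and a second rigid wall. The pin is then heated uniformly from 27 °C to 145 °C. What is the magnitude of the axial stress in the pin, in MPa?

Unrestrained expansion: δ_free = αΔT L = 10.1×10⁻⁶ × 118 × 2050 = 2.443 mm.
After closing the 1.8 mm clearance, 2.443 − 1.8 = 0.6432 mm of expansion remains to be suppressed by the wall.
So σ = E(δ_free − g)/L = 103×10³ × 0.6432/2050 = 32.32 MPa.

σ ≈ 32.3 MPa (compressive)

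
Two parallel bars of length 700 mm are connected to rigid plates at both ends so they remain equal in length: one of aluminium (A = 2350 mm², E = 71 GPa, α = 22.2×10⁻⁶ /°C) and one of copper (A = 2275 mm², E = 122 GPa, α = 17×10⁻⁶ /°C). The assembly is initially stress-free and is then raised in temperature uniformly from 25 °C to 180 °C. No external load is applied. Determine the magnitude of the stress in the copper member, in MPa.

Equilibrium of a rigid end plate with no external load gives equal and opposite internal forces ±P in the two members. Since α_{aluminium} > α_{copper}, heating drives the aluminium into compression and the copper into tension.
Compatibility of the two members (thermal + elastic change equal): (α₁ − α₂)ΔT = P·[1/(A₁E₁) + 1/(A₂E₂)].
|α₁ − α₂|·ΔT = 5.2×10⁻⁶ × 155 = 0.000806.
1/(A₁E₁) + 1/(A₂E₂) = 1/(2350×71×10³) + 1/(2275×122×10³) = 9.596×10⁻⁹ N⁻¹.
P = 0.000806 / 9.596×10⁻⁹ = 83990 N = 83.99 kN.
σ_{copper} = P/A₂ = 83990/2275 = 36.92 MPa, tensile.

σ ≈ 36.9 MPa (tensile)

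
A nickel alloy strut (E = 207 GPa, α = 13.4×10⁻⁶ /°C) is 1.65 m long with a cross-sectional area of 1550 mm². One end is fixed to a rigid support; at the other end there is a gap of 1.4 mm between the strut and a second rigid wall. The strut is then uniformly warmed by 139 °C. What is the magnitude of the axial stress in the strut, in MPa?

σ ≈ 210 MPa (compressive)

Free thermal elongation = αΔT L = 13.4×10⁻⁶ × 139 × 1650 = 3.073 mm.
The gap closes (δ_free > 1.4 mm) and the wall then resists a further 3.073 − 1.4 = 1.673 mm of expansion.
Compatibility: PL/(AE) = 1.673 mm, so σ = P/A = E × (1.673/1650) = 209.9 MPa.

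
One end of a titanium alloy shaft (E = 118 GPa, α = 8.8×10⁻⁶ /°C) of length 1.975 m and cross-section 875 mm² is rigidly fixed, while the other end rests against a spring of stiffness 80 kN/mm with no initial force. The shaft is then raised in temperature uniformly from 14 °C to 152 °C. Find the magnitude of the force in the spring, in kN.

P ≈ 75.8 kN

The unrestrained thermal change is αΔT L = 8.8×10⁻⁶ × 138 × 1975 = 2.398 mm.
With a force P in the spring, the elastic change of the shaft is PL/(AE) and that of the spring is P/k; compatibility requires their sum to equal δ_free.
P [ L/(AE) + 1/k ] = δ_free → P [ 1975/(875×118×10³) + 1/(80×10³) ] = 2.398.
P = 2.398 / 3.163×10⁻⁵ = 75830 N.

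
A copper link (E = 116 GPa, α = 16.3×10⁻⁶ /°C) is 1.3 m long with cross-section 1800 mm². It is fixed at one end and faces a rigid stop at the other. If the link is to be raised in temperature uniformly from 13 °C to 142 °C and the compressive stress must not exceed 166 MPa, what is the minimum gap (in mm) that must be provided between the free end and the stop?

g ≈ 0.873 mm

With no wall the link would lengthen by αΔT L = 16.3×10⁻⁶ × 129 × 1300 = 2.734 mm.
A stress of 166 MPa corresponds to the wall pushing the link back by σL/E = 166×1300/(116×10³) = 1.86 mm.
So the gap has to take up the difference, g_min = δ_free − σL/E = 2.734 − 1.86 = 0.8732 mm.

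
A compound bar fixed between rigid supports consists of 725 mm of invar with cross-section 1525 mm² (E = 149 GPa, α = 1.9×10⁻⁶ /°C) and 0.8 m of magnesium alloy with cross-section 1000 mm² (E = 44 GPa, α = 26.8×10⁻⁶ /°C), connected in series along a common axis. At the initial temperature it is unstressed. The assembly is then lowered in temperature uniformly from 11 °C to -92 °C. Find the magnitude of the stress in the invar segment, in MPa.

If the supports were absent, the total length change would be Σ αᵢΔT Lᵢ = 1.9×10⁻⁶×103×725 + 26.8×10⁻⁶×103×800 = 2.35 mm.
The walls prevent any net length change, so an axial force P (same in every segment) develops. Compatibility: P · Σ Lᵢ/(AᵢEᵢ) = δ_free.
The series flexibility is Σ Lᵢ/(AᵢEᵢ) = 725/(1525×149×10³) + 800/(1000×44×10³) = 2.137×10⁻⁵ mm/N.
So P = 2.35 / 2.137×10⁻⁵ = 110 kN, tensile.
σ_{invar} = P / A = 110000 / 1525 = 72.11 MPa.

σ ≈ 72.1 MPa (tensile)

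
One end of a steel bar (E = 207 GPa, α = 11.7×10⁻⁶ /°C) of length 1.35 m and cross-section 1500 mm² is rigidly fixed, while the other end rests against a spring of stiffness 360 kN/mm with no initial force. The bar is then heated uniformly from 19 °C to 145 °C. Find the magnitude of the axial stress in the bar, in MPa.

The unrestrained thermal change is αΔT L = 11.7×10⁻⁶ × 126 × 1350 = 1.99 mm.
Let P be the compressive force at the spring. The bar shortens elastically by PL/(AE) and the spring compresses by P/k; together these equal δ_free.
P [ L/(AE) + 1/k ] = δ_free → P [ 1350/(1500×207×10³) + 1/(360×10³) ] = 1.99.
P = 1.99 / 7.126×10⁻⁶ = 279300 N.
σ = P/A = 279300/1500 = 186.2 MPa.

σ ≈ 186 MPa (compressive)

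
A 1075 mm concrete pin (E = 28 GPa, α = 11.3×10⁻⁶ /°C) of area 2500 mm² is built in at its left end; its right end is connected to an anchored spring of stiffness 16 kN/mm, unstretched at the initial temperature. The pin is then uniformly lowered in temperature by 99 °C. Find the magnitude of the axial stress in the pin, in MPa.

σ ≈ 6.18 MPa (tensile)

The unrestrained thermal change is αΔT L = 11.3×10⁻⁶ × 99 × 1075 = 1.203 mm.
With a force P in the spring, the elastic change of the pin is PL/(AE) and that of the spring is P/k; compatibility requires their sum to equal δ_free.
So P = δ_free / [L/(AE) + 1/k] = 1.203 / [ 1075/(2500×28×10³) + 1/(16×10³) ].
P = 1.203 / 7.786×10⁻⁵ = 15450 N.
σ = P/A = 15450/2500 = 6.179 MPa.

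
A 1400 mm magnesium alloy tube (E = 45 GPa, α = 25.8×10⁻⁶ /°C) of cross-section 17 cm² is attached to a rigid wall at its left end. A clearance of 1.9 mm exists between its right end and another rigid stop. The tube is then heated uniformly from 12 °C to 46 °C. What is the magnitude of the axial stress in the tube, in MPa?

σ ≈ 0 MPa

Free thermal elongation = αΔT L = 25.8×10⁻⁶ × 34 × 1400 = 1.228 mm.
This is smaller than the 1.9 mm clearance, so the tube expands freely without reaching the stop — the stress is zero.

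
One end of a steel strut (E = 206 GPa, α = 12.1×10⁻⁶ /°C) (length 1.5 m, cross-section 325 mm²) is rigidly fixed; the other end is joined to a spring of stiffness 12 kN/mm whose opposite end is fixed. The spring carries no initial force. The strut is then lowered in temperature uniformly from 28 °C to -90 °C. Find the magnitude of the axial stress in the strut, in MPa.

σ ≈ 62.3 MPa (tensile)

The unrestrained thermal change is αΔT L = 12.1×10⁻⁶ × 118 × 1500 = 2.142 mm.
Let P be the tensile force in the spring. The strut extends elastically by PL/(AE) and the spring stretches by P/k; together these equal δ_free.
So P = δ_free / [L/(AE) + 1/k] = 2.142 / [ 1500/(325×206×10³) + 1/(12×10³) ].
P = 2.142 / 0.0001057 = 20250 N.
σ = P/A = 20250/325 = 62.32 MPa.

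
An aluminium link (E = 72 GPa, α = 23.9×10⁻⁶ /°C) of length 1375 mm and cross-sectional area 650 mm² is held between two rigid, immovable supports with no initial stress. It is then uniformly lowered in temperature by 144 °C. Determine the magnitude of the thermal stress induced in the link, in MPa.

σ ≈ 248 MPa (tensile)

Because both ends are immovable the net strain is zero, and the suppressed thermal strain is αΔT = 23.9×10⁻⁶ × 144 = 3441.6×10⁻⁶.
The stress required to suppress this strain is σ = Eε = 72×10³ × 3441.6×10⁻⁶ = 247.8 MPa, tensile since the link is trying to contract.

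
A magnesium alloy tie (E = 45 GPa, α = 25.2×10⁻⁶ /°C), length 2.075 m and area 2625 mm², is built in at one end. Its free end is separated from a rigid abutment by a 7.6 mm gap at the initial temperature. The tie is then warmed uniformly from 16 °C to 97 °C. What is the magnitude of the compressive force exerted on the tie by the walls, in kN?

Free thermal elongation = αΔT L = 25.2×10⁻⁶ × 81 × 2075 = 4.235 mm.
Since δ_free = 4.24 mm is less than the 7.6 mm gap, the tie never touches the wall. No axial force develops.

P ≈ 0 kN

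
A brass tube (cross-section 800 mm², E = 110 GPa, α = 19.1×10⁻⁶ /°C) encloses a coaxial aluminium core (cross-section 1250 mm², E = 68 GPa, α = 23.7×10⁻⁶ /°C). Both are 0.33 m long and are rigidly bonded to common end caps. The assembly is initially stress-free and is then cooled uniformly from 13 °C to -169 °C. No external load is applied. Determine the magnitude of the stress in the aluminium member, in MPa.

Equilibrium of a rigid end plate with no external load gives equal and opposite internal forces ±P in the two members. Since α_{aluminium} > α_{brass}, cooling drives the aluminium into tension and the brass into compression.
Setting the final lengths equal and cancelling L: (α₁ − α₂)ΔT = P/(A₁E₁) + P/(A₂E₂).
|α₁ − α₂|·ΔT = 4.6×10⁻⁶ × 182 = 0.0008372.
1/(A₁E₁) + 1/(A₂E₂) = 1/(800×110×10³) + 1/(1250×68×10³) = 2.313×10⁻⁸ N⁻¹.
P = 0.0008372 / 2.313×10⁻⁸ = 36200 N = 36.2 kN.
σ_{aluminium} = P/A₂ = 36200/1250 = 28.96 MPa, tensile.

σ ≈ 29 MPa (tensile)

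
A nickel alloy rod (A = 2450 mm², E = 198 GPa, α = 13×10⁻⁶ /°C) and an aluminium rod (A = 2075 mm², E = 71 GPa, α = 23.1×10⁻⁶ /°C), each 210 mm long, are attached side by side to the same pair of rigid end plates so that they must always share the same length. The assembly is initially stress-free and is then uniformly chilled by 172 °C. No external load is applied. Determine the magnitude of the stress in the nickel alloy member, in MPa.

Equilibrium of a rigid end plate with no external load gives equal and opposite internal forces ±P in the two members. Since α_{aluminium} > α_{nickel alloy}, cooling drives the aluminium into tension and the nickel alloy into compression.
Setting the final lengths equal and cancelling L: (α₁ − α₂)ΔT = P/(A₁E₁) + P/(A₂E₂).
|α₁ − α₂|·ΔT = 10.1×10⁻⁶ × 172 = 0.001737.
1/(A₁E₁) + 1/(A₂E₂) = 1/(2450×198×10³) + 1/(2075×71×10³) = 8.849×10⁻⁹ N⁻¹.
P = 0.001737 / 8.849×10⁻⁹ = 196300 N = 196.3 kN.
σ_{nickel alloy} = P/A₁ = 196300/2450 = 80.13 MPa, compressive.

σ ≈ 80.1 MPa (compressive)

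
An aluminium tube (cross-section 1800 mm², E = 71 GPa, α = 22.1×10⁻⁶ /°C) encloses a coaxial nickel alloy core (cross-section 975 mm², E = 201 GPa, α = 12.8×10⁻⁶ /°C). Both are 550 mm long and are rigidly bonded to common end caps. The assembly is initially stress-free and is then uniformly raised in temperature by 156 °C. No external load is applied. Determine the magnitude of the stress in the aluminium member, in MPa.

σ ≈ 62.3 MPa (compressive)

The aluminium has the larger α, so on heating it would change length more than the nickel alloy if both were free. The rigid plates force a common final length, so the aluminium is put into compression and the nickel alloy into tension, with equal and opposite forces P (no external load).
Setting the final lengths equal and cancelling L: (α₁ − α₂)ΔT = P/(A₁E₁) + P/(A₂E₂).
|α₁ − α₂|·ΔT = 9.3×10⁻⁶ × 156 = 0.001451.
1/(A₁E₁) + 1/(A₂E₂) = 1/(1800×71×10³) + 1/(975×201×10³) = 1.293×10⁻⁸ N⁻¹.
So P = 0.001451 / 1.293×10⁻⁸ = 112.2 kN.
σ_{aluminium} = P/A₁ = 112200/1800 = 62.35 MPa, compressive.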